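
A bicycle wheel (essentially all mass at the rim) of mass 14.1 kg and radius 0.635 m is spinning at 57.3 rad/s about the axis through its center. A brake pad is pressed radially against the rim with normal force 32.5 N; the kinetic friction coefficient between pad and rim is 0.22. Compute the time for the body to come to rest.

t ≈ 71.8 s

I = MR² = (14.1)(0.635)² = 5.685 kg·m².
Friction force f = μN = (0.22)(32.5) = 7.150 N at the rim; torque magnitude τ = fR = 4.540 N·m, opposing ω.
|α| = τ/I = 4.540/5.685 = 0.7986 rad/s² (deceleration).
0 = ω₀ − |α|t ⇒ t = ω₀/|α| = 57.3/0.7986 = 71.75 s.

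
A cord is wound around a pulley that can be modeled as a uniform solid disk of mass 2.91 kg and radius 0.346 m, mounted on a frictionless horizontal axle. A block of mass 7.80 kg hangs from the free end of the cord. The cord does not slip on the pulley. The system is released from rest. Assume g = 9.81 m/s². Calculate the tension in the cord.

T ≈ 12.0 N

I = ½MR² = (1/2)(2.91)(0.346)² = 0.1742 kg·m².
Block: mg − T = ma. Pulley: TR = Iα. No-slip: a = αR, so T = (I/R²)a = 1.455·a.
Then mg = (m + 1.455)a, so a = (7.80)(9.81)/(7.80 + 1.455) = 8.268 m/s².
T = 1.455·a = 12.03 N.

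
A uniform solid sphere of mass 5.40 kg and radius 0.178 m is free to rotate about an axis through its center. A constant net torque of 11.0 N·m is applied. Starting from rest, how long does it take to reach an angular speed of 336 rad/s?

t ≈ 2.09 s

I = (2/5)MR² = (2/5)(5.40)(0.178)² = 0.06844 kg·m².
α = τ/I = 11.0/0.06844 = 160.7 rad/s².
ω = αt ⇒ t = ω/α = 336/160.7 = 2.090 s.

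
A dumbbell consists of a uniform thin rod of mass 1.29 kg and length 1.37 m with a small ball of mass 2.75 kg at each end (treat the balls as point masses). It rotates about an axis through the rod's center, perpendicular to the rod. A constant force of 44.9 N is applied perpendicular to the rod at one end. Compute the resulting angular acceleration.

I_rod = (1/12)ML² = (1/12)(1.29)(1.37)² = 0.2018 kg·m².
I_balls = 2·m·(L/2)² = 2(2.75)(0.6850)² = 2.581 kg·m².
Total I = 2.783 kg·m².
τ = F·(L/2) = (44.9)(0.685) = 30.76 N·m.
α = τ/I = 30.76/2.783 = 11.05 rad/s².

α ≈ 11.1 rad/s²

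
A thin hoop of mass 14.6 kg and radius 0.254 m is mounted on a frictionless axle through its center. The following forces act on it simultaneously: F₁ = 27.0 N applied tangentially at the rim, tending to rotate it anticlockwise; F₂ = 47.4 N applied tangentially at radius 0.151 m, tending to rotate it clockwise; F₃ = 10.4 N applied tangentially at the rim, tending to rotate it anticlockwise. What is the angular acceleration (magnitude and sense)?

I = MR² = (14.6)(0.254)² = 0.9419 kg·m².
Taking anticlockwise as positive: τ₁ = +(27.0)(0.254) = +6.858 N·m; τ₂ = −(47.4)(0.151) = −7.157 N·m; τ₃ = +(10.4)(0.254) = +2.642 N·m.
Net torque τ = 2.342 N·m.
α = τ/I = 2.342/0.9419 = 2.487 rad/s².

α ≈ 2.49 rad/s², anticlockwise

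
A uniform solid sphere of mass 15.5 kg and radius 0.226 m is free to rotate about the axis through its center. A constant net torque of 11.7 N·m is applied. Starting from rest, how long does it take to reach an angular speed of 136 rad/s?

t ≈ 3.68 s

I = (2/5)MR² = (2/5)(15.5)(0.226)² = 0.3167 kg·m².
α = τ/I = 11.7/0.3167 = 36.95 rad/s².
ω = αt ⇒ t = ω/α = 136/36.95 = 3.681 s.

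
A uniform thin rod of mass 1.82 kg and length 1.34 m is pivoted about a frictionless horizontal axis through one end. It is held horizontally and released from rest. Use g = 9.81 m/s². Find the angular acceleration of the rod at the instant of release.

About the pivot, I = (1/3)ML² = (1/3)(1.82)(1.34)² = 1.089 kg·m².
The weight acts at the center, a distance L/2 = 0.6700 m from the pivot; τ = Mg(L/2) = 11.96 N·m.
α = τ/I = 11.96/1.089 = 10.98 rad/s².
(Equivalently α = (3g/(2L)) = 10.98 rad/s².)

α ≈ 11.0 rad/s²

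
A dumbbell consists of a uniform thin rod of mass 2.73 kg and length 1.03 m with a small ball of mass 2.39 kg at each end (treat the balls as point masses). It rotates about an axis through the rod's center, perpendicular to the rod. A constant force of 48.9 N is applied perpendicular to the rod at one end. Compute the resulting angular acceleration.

I_rod = (1/12)ML² = (1/12)(2.73)(1.03)² = 0.2414 kg·m².
I_balls = 2·m·(L/2)² = 2(2.39)(0.5150)² = 1.268 kg·m².
Total I = 1.509 kg·m².
τ = F·(L/2) = (48.9)(0.515) = 25.18 N·m.
α = τ/I = 25.18/1.509 = 16.69 rad/s².

α ≈ 16.7 rad/s²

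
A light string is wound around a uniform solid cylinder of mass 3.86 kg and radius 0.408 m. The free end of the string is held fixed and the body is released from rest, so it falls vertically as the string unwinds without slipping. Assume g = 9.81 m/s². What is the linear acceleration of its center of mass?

Translation: Mg − T = Ma. Rotation about the center: TR = Iα with I = ½MR².
With a = αR: T = (I/R²)a = (1/2)M a, so Mg = (1 + 0.5000)Ma.
a = g/(1 + 0.5000) = 9.81/1.500 = 6.540 m/s².

a ≈ 6.54 m/s²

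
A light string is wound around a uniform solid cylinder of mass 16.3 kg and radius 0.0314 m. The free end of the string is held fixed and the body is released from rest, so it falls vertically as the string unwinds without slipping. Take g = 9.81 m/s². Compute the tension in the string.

T ≈ 53.3 N

Translation: Mg − T = Ma. Rotation about the center: TR = Iα with I = ½MR².
With a = αR: T = (I/R²)a = (1/2)M a, so Mg = (1 + 0.5000)Ma.
a = g/(1 + 0.5000) = 9.81/1.500 = 6.540 m/s².
T = 0.5000·M·a = (0.5000)(16.3)(6.540) = 53.30 N.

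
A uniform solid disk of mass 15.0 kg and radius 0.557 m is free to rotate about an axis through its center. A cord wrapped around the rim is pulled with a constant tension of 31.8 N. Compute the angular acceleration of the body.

I = ½MR² = (1/2)(15.0)(0.557)² = 2.327 kg·m².
τ = F R = (31.8)(0.557) = 17.71 N·m.
From τ = Iα: α = 17.71/2.327 = 7.612 rad/s².

α ≈ 7.61 rad/s²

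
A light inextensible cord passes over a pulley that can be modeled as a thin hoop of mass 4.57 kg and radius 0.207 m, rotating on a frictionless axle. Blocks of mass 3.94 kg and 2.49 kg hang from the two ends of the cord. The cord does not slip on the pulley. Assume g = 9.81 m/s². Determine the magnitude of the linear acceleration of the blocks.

I = MR² = (4.57)(0.207)² = 0.1958 kg·m².
Heavier block: m₁g − T₁ = m₁a. Lighter block: T₂ − m₂g = m₂a.
Pulley: (T₁ − T₂)R = Iα = I(a/R), so T₁ − T₂ = (I/R²)a = 1·M_p a = 4.570·a.
Adding the three: (m₁ − m₂)g = (m₁ + m₂ + 4.570)a, so a = (3.94 − 2.49)(9.81)/(3.94 + 2.49 + 4.570) = 1.293 m/s².

a ≈ 1.29 m/s²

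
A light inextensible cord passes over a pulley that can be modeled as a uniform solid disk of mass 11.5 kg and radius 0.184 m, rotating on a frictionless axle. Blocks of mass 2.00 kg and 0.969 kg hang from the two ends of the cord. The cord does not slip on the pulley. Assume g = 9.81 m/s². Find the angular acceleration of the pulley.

α ≈ 6.30 rad/s²

I = ½MR² = (1/2)(11.5)(0.184)² = 0.1947 kg·m².
Heavier block: m₁g − T₁ = m₁a. Lighter block: T₂ − m₂g = m₂a.
Pulley: (T₁ − T₂)R = Iα = I(a/R), so T₁ − T₂ = (I/R²)a = (1/2)M_p a = 5.750·a.
Adding the three: (m₁ − m₂)g = (m₁ + m₂ + 5.750)a, so a = (2.00 − 0.969)(9.81)/(2.00 + 0.969 + 5.750) = 1.160 m/s².
α = a/R = 1.160/0.184 = 6.304 rad/s².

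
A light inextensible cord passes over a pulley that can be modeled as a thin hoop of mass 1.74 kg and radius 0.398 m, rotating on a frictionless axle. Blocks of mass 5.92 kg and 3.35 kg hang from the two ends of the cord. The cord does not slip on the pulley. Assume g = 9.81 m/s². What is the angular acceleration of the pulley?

α ≈ 5.75 rad/s²

I = MR² = (1.74)(0.398)² = 0.2756 kg·m².
Heavier block: m₁g − T₁ = m₁a. Lighter block: T₂ − m₂g = m₂a.
Pulley: (T₁ − T₂)R = Iα = I(a/R), so T₁ − T₂ = (I/R²)a = 1·M_p a = 1.740·a.
Adding the three: (m₁ − m₂)g = (m₁ + m₂ + 1.740)a, so a = (5.92 − 3.35)(9.81)/(5.92 + 3.35 + 1.740) = 2.290 m/s².
α = a/R = 2.290/0.398 = 5.753 rad/s².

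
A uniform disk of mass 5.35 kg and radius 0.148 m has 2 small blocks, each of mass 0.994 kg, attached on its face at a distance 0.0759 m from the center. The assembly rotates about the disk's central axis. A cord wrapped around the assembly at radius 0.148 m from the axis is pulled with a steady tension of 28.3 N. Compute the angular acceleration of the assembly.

α ≈ 59.8 rad/s²

I_disk = ½MR² = ½(5.35)(0.148)² = 0.05859 kg·m².
I_blocks = 2·m·r² = 2(0.994)(0.0759)² = 0.01145 kg·m².
Total I = 0.07005 kg·m².
τ = F r = (28.3)(0.148) = 4.188 N·m.
α = τ/I = 4.188/0.07005 = 59.80 rad/s².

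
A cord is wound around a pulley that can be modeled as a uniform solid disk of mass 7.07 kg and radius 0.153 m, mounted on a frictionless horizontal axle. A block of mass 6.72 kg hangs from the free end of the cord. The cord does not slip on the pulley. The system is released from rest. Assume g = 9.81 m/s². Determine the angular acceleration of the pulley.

I = ½MR² = (1/2)(7.07)(0.153)² = 0.08275 kg·m².
Block: mg − T = ma. Pulley: TR = Iα. No-slip: a = αR, so T = (I/R²)a = 3.535·a.
Then mg = (m + 3.535)a, so a = (6.72)(9.81)/(6.72 + 3.535) = 6.428 m/s².
α = a/R = 6.428/0.153 = 42.02 rad/s².

α ≈ 42.0 rad/s²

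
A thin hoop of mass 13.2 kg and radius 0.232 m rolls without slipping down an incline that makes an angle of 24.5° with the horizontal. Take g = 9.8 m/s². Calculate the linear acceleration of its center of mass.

Translation along the incline: Mg sinθ − f = Ma.
Rotation about the center: fR = Iα with I = MR². No-slip gives a = αR, so f = (I/R²)a = M a.
Substituting: Mg sinθ = (1 + 1.000)Ma, so a = g sinθ/(1 + 1.000) = (9.8) sin 24.5° / 2.000 = 2.032 m/s².

a ≈ 2.03 m/s²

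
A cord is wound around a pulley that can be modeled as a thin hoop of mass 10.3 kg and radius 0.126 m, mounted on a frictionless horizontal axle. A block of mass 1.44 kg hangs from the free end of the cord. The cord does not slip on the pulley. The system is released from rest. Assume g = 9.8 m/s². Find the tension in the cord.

I = MR² = (10.3)(0.126)² = 0.1635 kg·m².
Block: mg − T = ma. Pulley: TR = Iα. No-slip: a = αR, so T = (I/R²)a = 10.30·a.
Then mg = (m + 10.30)a, so a = (1.44)(9.8)/(1.44 + 10.30) = 1.202 m/s².
T = 10.30·a = 12.38 N.

T ≈ 12.4 N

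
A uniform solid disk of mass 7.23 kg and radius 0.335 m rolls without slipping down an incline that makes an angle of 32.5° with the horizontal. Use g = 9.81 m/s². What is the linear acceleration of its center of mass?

Translation along the incline: Mg sinθ − f = Ma.
Rotation about the center: fR = Iα with I = ½MR². No-slip gives a = αR, so f = (I/R²)a = (1/2)M a.
Substituting: Mg sinθ = (1 + 0.5000)Ma, so a = g sinθ/(1 + 0.5000) = (9.81) sin 32.5° / 1.500 = 3.514 m/s².

a ≈ 3.51 m/s²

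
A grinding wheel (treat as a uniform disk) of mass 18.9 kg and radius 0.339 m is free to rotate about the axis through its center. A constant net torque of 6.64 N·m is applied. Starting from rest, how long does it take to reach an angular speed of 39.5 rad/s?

t ≈ 6.46 s

I = ½MR² = (1/2)(18.9)(0.339)² = 1.086 kg·m².
α = τ/I = 6.64/1.086 = 6.114 rad/s².
ω = αt ⇒ t = ω/α = 39.5/6.114 = 6.460 s.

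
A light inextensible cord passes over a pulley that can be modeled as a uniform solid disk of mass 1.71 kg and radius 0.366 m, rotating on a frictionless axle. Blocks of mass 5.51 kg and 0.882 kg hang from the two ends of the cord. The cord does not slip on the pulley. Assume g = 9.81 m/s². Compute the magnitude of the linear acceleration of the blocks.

a ≈ 6.26 m/s²

I = ½MR² = (1/2)(1.71)(0.366)² = 0.1145 kg·m².
Heavier block: m₁g − T₁ = m₁a. Lighter block: T₂ − m₂g = m₂a.
Pulley: (T₁ − T₂)R = Iα = I(a/R), so T₁ − T₂ = (I/R²)a = (1/2)M_p a = 0.8550·a.
Adding the three: (m₁ − m₂)g = (m₁ + m₂ + 0.8550)a, so a = (5.51 − 0.882)(9.81)/(5.51 + 0.882 + 0.8550) = 6.265 m/s².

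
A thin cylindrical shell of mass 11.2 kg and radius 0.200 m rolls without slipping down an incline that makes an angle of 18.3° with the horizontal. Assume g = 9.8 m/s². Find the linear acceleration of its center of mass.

a ≈ 1.54 m/s²

Translation along the incline: Mg sinθ − f = Ma.
Rotation about the center: fR = Iα with I = MR². No-slip gives a = αR, so f = (I/R²)a = M a.
Substituting: Mg sinθ = (1 + 1.000)Ma, so a = g sinθ/(1 + 1.000) = (9.8) sin 18.3° / 2.000 = 1.539 m/s².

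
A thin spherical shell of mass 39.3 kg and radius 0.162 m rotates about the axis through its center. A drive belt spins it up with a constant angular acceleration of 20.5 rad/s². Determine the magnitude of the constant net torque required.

I = (2/3)MR² = (2/3)(39.3)(0.162)² = 0.6876 kg·m².
τ = Iα = (0.6876)(20.50) = 14.10 N·m.

τ ≈ 14.1 N·m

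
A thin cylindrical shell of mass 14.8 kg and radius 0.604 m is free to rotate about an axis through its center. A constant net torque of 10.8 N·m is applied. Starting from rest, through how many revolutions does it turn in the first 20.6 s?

I = MR² = (14.8)(0.604)² = 5.399 kg·m².
α = τ/I = 10.8/5.399 = 2.000 rad/s².
θ = ½αt² = ½(2.000)(20.6)² = 424.4 rad.
Revolutions = θ/(2π) = 67.55.

≈ 67.5 revolutions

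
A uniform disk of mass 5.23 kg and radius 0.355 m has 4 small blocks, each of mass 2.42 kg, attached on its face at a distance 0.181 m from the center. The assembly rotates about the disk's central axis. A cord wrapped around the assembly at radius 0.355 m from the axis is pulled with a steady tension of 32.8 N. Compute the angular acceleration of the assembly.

α ≈ 18.0 rad/s²

I_disk = ½MR² = ½(5.23)(0.355)² = 0.3296 kg·m².
I_blocks = 4·m·r² = 4(2.42)(0.181)² = 0.3171 kg·m².
Total I = 0.6467 kg·m².
τ = F r = (32.8)(0.355) = 11.64 N·m.
α = τ/I = 11.64/0.6467 = 18.01 rad/s².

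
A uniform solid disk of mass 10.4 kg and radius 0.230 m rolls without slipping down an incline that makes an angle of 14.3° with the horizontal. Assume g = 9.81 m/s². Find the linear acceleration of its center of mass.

Translation along the incline: Mg sinθ − f = Ma.
Rotation about the center: fR = Iα with I = ½MR². No-slip gives a = αR, so f = (I/R²)a = (1/2)M a.
Substituting: Mg sinθ = (1 + 0.5000)Ma, so a = g sinθ/(1 + 0.5000) = (9.81) sin 14.3° / 1.500 = 1.615 m/s².

a ≈ 1.62 m/s²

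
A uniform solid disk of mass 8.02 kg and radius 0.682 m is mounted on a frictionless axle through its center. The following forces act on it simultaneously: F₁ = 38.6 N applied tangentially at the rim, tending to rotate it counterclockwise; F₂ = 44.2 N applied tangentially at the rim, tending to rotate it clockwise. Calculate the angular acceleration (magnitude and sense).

α ≈ 2.05 rad/s², clockwise

I = ½MR² = (1/2)(8.02)(0.682)² = 1.865 kg·m².
Taking counterclockwise as positive: τ₁ = +(38.6)(0.682) = +26.33 N·m; τ₂ = −(44.2)(0.682) = −30.14 N·m.
Net torque τ = -3.819 N·m.
α = τ/I = -3.819/1.865 = -2.048 rad/s².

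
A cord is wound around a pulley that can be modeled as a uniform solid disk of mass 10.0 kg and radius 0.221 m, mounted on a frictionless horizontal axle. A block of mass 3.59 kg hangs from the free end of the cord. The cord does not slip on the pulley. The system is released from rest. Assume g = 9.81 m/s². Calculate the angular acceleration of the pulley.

I = ½MR² = (1/2)(10.0)(0.221)² = 0.2442 kg·m².
Block: mg − T = ma. Pulley: TR = Iα. No-slip: a = αR, so T = (I/R²)a = 5.000·a.
Then mg = (m + 5.000)a, so a = (3.59)(9.81)/(3.59 + 5.000) = 4.100 m/s².
α = a/R = 4.100/0.221 = 18.55 rad/s².

α ≈ 18.6 rad/s²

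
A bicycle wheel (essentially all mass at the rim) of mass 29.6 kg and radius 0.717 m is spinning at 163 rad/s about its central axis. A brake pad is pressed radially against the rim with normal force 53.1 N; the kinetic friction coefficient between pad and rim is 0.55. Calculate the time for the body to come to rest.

I = MR² = (29.6)(0.717)² = 15.22 kg·m².
Friction force f = μN = (0.55)(53.1) = 29.21 N at the rim; torque magnitude τ = fR = 20.94 N·m, opposing ω.
|α| = τ/I = 20.94/15.22 = 1.376 rad/s² (deceleration).
0 = ω₀ − |α|t ⇒ t = ω₀/|α| = 163/1.376 = 118.5 s.

t ≈ 118 s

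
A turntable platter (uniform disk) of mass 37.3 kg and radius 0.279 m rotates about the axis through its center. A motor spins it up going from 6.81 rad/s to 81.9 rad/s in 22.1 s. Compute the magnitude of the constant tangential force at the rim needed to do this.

F ≈ 17.7 N

I = ½MR² = (1/2)(37.3)(0.279)² = 1.452 kg·m².
α = Δω/Δt = (81.9 − 6.81)/22.1 = 3.398 rad/s².
The required torque is τ = Iα = (1.452)(3.398) = 4.933 N·m.
A tangential force at the rim gives τ = FR, so F = τ/R = 4.933/0.279 = 17.68 N.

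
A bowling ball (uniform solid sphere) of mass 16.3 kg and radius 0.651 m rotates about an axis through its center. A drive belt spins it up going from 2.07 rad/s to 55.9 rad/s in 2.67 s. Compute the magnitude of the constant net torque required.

I = (2/5)MR² = (2/5)(16.3)(0.651)² = 2.763 kg·m².
α = Δω/Δt = (55.9 − 2.07)/2.67 = 20.16 rad/s².
τ = Iα = (2.763)(20.16) = 55.71 N·m.

τ ≈ 55.7 N·m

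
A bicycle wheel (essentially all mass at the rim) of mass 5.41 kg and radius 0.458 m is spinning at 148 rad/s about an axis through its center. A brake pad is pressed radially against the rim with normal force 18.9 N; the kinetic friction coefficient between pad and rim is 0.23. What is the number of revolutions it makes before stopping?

≈ 994 revolutions

I = MR² = (5.41)(0.458)² = 1.135 kg·m².
Friction force f = μN = (0.23)(18.9) = 4.347 N at the rim; torque magnitude τ = fR = 1.991 N·m, opposing ω.
|α| = τ/I = 1.991/1.135 = 1.754 rad/s² (deceleration).
ω² = ω₀² − 2|α|θ with ω = 0 ⇒ θ = ω₀²/(2|α|) = 6243 rad = 993.5 rev.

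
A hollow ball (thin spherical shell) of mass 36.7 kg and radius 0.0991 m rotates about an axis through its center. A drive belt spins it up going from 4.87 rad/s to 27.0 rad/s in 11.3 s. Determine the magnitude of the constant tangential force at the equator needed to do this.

F ≈ 4.75 N

I = (2/3)MR² = (2/3)(36.7)(0.0991)² = 0.2403 kg·m².
α = Δω/Δt = (27.0 − 4.87)/11.3 = 1.958 rad/s².
The required torque is τ = Iα = (0.2403)(1.958) = 0.4706 N·m.
A tangential force at the equator gives τ = FR, so F = τ/R = 0.4706/0.0991 = 4.748 N.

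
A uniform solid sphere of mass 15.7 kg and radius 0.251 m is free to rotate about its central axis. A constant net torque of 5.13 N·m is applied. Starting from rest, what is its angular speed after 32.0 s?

ω ≈ 415 rad/s

I = (2/5)MR² = (2/5)(15.7)(0.251)² = 0.3956 kg·m².
α = τ/I = 5.13/0.3956 = 12.97 rad/s².
ω = ω₀ + αt = 0 + (12.97)(32.0) = 414.9 rad/s.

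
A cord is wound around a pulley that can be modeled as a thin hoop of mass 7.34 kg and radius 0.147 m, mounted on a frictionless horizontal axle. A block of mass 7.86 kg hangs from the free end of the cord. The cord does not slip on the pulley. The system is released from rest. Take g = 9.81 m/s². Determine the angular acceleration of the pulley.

α ≈ 34.5 rad/s²

I = MR² = (7.34)(0.147)² = 0.1586 kg·m².
Block: mg − T = ma. Pulley: TR = Iα. No-slip: a = αR, so T = (I/R²)a = 7.340·a.
Then mg = (m + 7.340)a, so a = (7.86)(9.81)/(7.86 + 7.340) = 5.073 m/s².
α = a/R = 5.073/0.147 = 34.51 rad/s².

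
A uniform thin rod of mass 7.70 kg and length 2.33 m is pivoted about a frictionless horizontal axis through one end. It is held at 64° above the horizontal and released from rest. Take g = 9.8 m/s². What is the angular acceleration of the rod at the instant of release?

About the pivot, I = (1/3)ML² = (1/3)(7.70)(2.33)² = 13.93 kg·m².
The weight acts at the center, a distance L/2 = 1.165 m from the pivot; τ = Mg(L/2) cos 64° = 38.54 N·m.
α = τ/I = 38.54/13.93 = 2.766 rad/s².

α ≈ 2.77 rad/s²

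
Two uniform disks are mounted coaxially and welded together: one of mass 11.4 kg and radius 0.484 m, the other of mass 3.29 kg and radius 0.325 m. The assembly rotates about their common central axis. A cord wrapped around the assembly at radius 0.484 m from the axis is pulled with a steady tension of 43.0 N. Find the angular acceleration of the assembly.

I = ½M₁R₁² + ½M₂R₂² = ½(11.4)(0.484)² + ½(3.29)(0.325)² = 1.509 kg·m².
τ = F r = (43.0)(0.484) = 20.81 N·m.
α = τ/I = 20.81/1.509 = 13.79 rad/s².

α ≈ 13.8 rad/s²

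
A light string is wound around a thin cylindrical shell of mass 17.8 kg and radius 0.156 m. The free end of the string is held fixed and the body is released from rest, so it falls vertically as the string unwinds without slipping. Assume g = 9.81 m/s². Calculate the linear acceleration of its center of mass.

Translation: Mg − T = Ma. Rotation about the center: TR = Iα with I = MR².
With a = αR: T = (I/R²)a = M a, so Mg = (1 + 1.000)Ma.
a = g/(1 + 1.000) = 9.81/2.000 = 4.905 m/s².

a ≈ 4.91 m/s²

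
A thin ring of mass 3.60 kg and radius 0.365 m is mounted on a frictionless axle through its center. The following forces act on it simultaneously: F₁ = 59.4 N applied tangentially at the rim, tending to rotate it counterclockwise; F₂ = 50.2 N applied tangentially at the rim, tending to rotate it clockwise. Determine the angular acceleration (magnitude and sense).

α ≈ 7.00 rad/s², counterclockwise

I = MR² = (3.60)(0.365)² = 0.4796 kg·m².
Taking counterclockwise as positive: τ₁ = +(59.4)(0.365) = +21.68 N·m; τ₂ = −(50.2)(0.365) = −18.32 N·m.
Net torque τ = 3.358 N·m.
α = τ/I = 3.358/0.4796 = 7.002 rad/s².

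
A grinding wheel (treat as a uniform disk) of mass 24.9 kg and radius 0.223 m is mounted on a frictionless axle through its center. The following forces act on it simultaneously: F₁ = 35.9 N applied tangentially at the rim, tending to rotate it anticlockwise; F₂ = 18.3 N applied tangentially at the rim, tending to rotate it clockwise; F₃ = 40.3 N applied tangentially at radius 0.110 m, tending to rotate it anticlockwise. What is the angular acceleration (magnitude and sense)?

I = ½MR² = (1/2)(24.9)(0.223)² = 0.6191 kg·m².
Taking anticlockwise as positive: τ₁ = +(35.9)(0.223) = +8.006 N·m; τ₂ = −(18.3)(0.223) = −4.081 N·m; τ₃ = +(40.3)(0.110) = +4.433 N·m.
Net torque τ = 8.358 N·m.
α = τ/I = 8.358/0.6191 = 13.50 rad/s².

α ≈ 13.5 rad/s², anticlockwise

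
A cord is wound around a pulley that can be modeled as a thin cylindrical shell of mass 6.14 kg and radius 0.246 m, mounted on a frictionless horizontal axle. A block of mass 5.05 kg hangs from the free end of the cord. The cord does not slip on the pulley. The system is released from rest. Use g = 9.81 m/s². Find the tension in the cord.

I = MR² = (6.14)(0.246)² = 0.3716 kg·m².
Block: mg − T = ma. Pulley: TR = Iα. No-slip: a = αR, so T = (I/R²)a = 6.140·a.
Then mg = (m + 6.140)a, so a = (5.05)(9.81)/(5.05 + 6.140) = 4.427 m/s².
T = 6.140·a = 27.18 N.

T ≈ 27.2 N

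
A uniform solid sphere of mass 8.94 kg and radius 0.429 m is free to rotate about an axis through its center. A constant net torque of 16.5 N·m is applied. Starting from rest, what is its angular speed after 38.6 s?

ω ≈ 968 rad/s

I = (2/5)MR² = (2/5)(8.94)(0.429)² = 0.6581 kg·m².
α = τ/I = 16.5/0.6581 = 25.07 rad/s².
ω = ω₀ + αt = 0 + (25.07)(38.6) = 967.7 rad/s.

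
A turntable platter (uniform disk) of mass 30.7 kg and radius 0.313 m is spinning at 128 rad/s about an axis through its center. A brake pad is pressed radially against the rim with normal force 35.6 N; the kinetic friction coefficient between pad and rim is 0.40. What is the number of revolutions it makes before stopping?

I = ½MR² = (1/2)(30.7)(0.313)² = 1.504 kg·m².
Friction force f = μN = (0.40)(35.6) = 14.24 N at the rim; torque magnitude τ = fR = 4.457 N·m, opposing ω.
|α| = τ/I = 4.457/1.504 = 2.964 rad/s² (deceleration).
ω² = ω₀² − 2|α|θ with ω = 0 ⇒ θ = ω₀²/(2|α|) = 2764 rad = 439.9 rev.

≈ 440 revolutions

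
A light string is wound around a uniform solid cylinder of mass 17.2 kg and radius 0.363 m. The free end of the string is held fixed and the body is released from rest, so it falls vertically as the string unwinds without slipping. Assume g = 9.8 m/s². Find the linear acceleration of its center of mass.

Translation: Mg − T = Ma. Rotation about the center: TR = Iα with I = ½MR².
With a = αR: T = (I/R²)a = (1/2)M a, so Mg = (1 + 0.5000)Ma.
a = g/(1 + 0.5000) = 9.8/1.500 = 6.533 m/s².

a ≈ 6.53 m/s²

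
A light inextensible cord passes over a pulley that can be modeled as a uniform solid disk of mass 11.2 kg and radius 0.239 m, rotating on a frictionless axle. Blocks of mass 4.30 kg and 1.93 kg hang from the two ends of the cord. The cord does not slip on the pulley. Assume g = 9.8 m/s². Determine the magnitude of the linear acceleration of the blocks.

I = ½MR² = (1/2)(11.2)(0.239)² = 0.3199 kg·m².
Heavier block: m₁g − T₁ = m₁a. Lighter block: T₂ − m₂g = m₂a.
Pulley: (T₁ − T₂)R = Iα = I(a/R), so T₁ − T₂ = (I/R²)a = (1/2)M_p a = 5.600·a.
Adding the three: (m₁ − m₂)g = (m₁ + m₂ + 5.600)a, so a = (4.30 − 1.93)(9.8)/(4.30 + 1.93 + 5.600) = 1.963 m/s².

a ≈ 1.96 m/s²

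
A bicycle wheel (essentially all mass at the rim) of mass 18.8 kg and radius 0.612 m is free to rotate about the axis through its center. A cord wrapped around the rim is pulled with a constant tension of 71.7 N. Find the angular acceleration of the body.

α ≈ 6.23 rad/s²

I = MR² = (18.8)(0.612)² = 7.041 kg·m².
τ = F R = (71.7)(0.612) = 43.88 N·m.
Newton's second law for rotation, τ = Iα, gives α = τ/I = 43.88/7.041 = 6.232 rad/s².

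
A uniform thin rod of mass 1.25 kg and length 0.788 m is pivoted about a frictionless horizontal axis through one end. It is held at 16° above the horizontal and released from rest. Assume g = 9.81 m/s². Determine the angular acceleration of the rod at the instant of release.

α ≈ 18.0 rad/s²

About the pivot, I = (1/3)ML² = (1/3)(1.25)(0.788)² = 0.2587 kg·m².
The weight acts at the center, a distance L/2 = 0.3940 m from the pivot; τ = Mg(L/2) cos 16° = 4.644 N·m.
α = τ/I = 4.644/0.2587 = 17.95 rad/s².
(Equivalently α = (3g/(2L)) cos 16° = 17.95 rad/s².)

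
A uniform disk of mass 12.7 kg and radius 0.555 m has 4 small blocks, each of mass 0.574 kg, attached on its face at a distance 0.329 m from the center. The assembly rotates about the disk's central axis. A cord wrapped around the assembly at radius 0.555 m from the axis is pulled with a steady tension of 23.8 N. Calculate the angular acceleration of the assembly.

I_disk = ½MR² = ½(12.7)(0.555)² = 1.956 kg·m².
I_blocks = 4·m·r² = 4(0.574)(0.329)² = 0.2485 kg·m².
Total I = 2.204 kg·m².
τ = F r = (23.8)(0.555) = 13.21 N·m.
α = τ/I = 13.21/2.204 = 5.992 rad/s².

α ≈ 5.99 rad/s²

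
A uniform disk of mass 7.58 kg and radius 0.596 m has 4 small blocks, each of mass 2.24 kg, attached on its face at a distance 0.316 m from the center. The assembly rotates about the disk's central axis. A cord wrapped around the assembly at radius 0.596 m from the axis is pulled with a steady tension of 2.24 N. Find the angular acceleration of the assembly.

I_disk = ½MR² = ½(7.58)(0.596)² = 1.346 kg·m².
I_blocks = 4·m·r² = 4(2.24)(0.316)² = 0.8947 kg·m².
Total I = 2.241 kg·m².
τ = F r = (2.24)(0.596) = 1.335 N·m.
α = τ/I = 1.335/2.241 = 0.5957 rad/s².

α ≈ 0.596 rad/s²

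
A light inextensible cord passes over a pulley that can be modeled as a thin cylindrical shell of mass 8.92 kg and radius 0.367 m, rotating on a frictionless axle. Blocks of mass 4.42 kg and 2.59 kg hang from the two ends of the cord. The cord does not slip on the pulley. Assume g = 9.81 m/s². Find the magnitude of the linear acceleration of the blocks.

a ≈ 1.13 m/s²

I = MR² = (8.92)(0.367)² = 1.201 kg·m².
Heavier block: m₁g − T₁ = m₁a. Lighter block: T₂ − m₂g = m₂a.
Pulley: (T₁ − T₂)R = Iα = I(a/R), so T₁ − T₂ = (I/R²)a = 1·M_p a = 8.920·a.
Adding the three: (m₁ − m₂)g = (m₁ + m₂ + 8.920)a, so a = (4.42 − 2.59)(9.81)/(4.42 + 2.59 + 8.920) = 1.127 m/s².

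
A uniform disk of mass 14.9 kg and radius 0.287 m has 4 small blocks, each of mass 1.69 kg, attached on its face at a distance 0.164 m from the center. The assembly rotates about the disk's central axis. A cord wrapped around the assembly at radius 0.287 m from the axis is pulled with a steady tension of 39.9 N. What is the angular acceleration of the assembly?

α ≈ 14.4 rad/s²

I_disk = ½MR² = ½(14.9)(0.287)² = 0.6136 kg·m².
I_blocks = 4·m·r² = 4(1.69)(0.164)² = 0.1818 kg·m².
Total I = 0.7955 kg·m².
τ = F r = (39.9)(0.287) = 11.45 N·m.
α = τ/I = 11.45/0.7955 = 14.40 rad/s².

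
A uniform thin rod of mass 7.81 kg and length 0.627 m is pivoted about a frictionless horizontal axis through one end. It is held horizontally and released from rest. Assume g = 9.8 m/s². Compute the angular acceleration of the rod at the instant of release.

α ≈ 23.4 rad/s²

About the pivot, I = (1/3)ML² = (1/3)(7.81)(0.627)² = 1.023 kg·m².
The weight acts at the center, a distance L/2 = 0.3135 m from the pivot; τ = Mg(L/2) = 23.99 N·m.
α = τ/I = 23.99/1.023 = 23.44 rad/s².
(Equivalently α = (3g/(2L)) = 23.44 rad/s².)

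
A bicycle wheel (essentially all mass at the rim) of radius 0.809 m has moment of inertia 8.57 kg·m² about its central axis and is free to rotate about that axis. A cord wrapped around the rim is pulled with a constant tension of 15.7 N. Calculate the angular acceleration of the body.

τ = F R = (15.7)(0.809) = 12.70 N·m.
From τ = Iα: α = 12.70/8.570 = 1.482 rad/s².

α ≈ 1.48 rad/s²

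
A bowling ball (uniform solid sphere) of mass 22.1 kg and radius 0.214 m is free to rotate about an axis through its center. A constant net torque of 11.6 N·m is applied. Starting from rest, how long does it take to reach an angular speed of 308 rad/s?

I = (2/5)MR² = (2/5)(22.1)(0.214)² = 0.4048 kg·m².
α = τ/I = 11.6/0.4048 = 28.65 rad/s².
ω = αt ⇒ t = ω/α = 308/28.65 = 10.75 s.

t ≈ 10.7 s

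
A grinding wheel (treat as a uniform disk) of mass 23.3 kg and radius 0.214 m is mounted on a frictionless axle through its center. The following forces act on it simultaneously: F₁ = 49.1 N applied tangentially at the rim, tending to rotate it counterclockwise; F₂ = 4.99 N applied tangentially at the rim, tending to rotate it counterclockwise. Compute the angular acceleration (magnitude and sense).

α ≈ 21.7 rad/s², counterclockwise

I = ½MR² = (1/2)(23.3)(0.214)² = 0.5335 kg·m².
Taking counterclockwise as positive: τ₁ = +(49.1)(0.214) = +10.51 N·m; τ₂ = +(4.99)(0.214) = +1.068 N·m.
Net torque τ = 11.58 N·m.
α = τ/I = 11.58/0.5335 = 21.70 rad/s².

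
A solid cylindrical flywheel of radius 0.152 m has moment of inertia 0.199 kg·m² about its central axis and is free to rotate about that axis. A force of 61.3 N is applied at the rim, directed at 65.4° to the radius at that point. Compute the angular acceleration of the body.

α ≈ 42.6 rad/s²

Only the tangential component produces torque: τ = F R sinθ = (61.3)(0.152) sin 65.4° = 8.472 N·m.
Newton's second law for rotation, τ = Iα, gives α = τ/I = 8.472/0.1990 = 42.57 rad/s².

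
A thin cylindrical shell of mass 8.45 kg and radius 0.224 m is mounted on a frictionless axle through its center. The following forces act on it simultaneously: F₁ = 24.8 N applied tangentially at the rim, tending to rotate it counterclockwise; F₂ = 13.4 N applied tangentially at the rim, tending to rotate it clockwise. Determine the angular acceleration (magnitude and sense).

I = MR² = (8.45)(0.224)² = 0.4240 kg·m².
Taking counterclockwise as positive: τ₁ = +(24.8)(0.224) = +5.555 N·m; τ₂ = −(13.4)(0.224) = −3.002 N·m.
Net torque τ = 2.554 N·m.
α = τ/I = 2.554/0.4240 = 6.023 rad/s².

α ≈ 6.02 rad/s², counterclockwise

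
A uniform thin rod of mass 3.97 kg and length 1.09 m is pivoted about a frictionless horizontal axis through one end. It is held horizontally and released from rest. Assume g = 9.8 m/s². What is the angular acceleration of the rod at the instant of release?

About the pivot, I = (1/3)ML² = (1/3)(3.97)(1.09)² = 1.572 kg·m².
The weight acts at the center, a distance L/2 = 0.5450 m from the pivot; τ = Mg(L/2) = 21.20 N·m.
α = τ/I = 21.20/1.572 = 13.49 rad/s².

α ≈ 13.5 rad/s²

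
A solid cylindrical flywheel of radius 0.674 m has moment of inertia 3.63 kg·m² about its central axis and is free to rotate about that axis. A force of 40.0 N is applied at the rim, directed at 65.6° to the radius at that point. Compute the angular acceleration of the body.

Only the tangential component produces torque: τ = F R sinθ = (40.0)(0.674) sin 65.6° = 24.55 N·m.
From τ = Iα: α = 24.55/3.630 = 6.764 rad/s².

α ≈ 6.76 rad/s²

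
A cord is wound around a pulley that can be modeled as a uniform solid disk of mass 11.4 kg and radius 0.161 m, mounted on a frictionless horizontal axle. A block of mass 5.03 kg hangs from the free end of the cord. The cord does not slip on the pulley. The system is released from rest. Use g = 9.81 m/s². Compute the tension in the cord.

I = ½MR² = (1/2)(11.4)(0.161)² = 0.1477 kg·m².
Block: mg − T = ma. Pulley: TR = Iα. No-slip: a = αR, so T = (I/R²)a = 5.700·a.
Then mg = (m + 5.700)a, so a = (5.03)(9.81)/(5.03 + 5.700) = 4.599 m/s².
T = 5.700·a = 26.21 N.

T ≈ 26.2 N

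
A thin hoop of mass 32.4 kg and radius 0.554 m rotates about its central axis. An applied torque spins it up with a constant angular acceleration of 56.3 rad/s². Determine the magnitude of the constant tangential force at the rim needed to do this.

I = MR² = (32.4)(0.554)² = 9.944 kg·m².
The required torque is τ = Iα = (9.944)(56.30) = 559.9 N·m.
A tangential force at the rim gives τ = FR, so F = τ/R = 559.9/0.554 = 1011 N.

F ≈ 1010 N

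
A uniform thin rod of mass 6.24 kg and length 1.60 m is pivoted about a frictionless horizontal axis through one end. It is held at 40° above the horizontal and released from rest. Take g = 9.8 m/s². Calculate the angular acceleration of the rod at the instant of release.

About the pivot, I = (1/3)ML² = (1/3)(6.24)(1.60)² = 5.325 kg·m².
The weight acts at the center, a distance L/2 = 0.8000 m from the pivot; τ = Mg(L/2) cos 40° = 37.48 N·m.
α = τ/I = 37.48/5.325 = 7.038 rad/s².

α ≈ 7.04 rad/s²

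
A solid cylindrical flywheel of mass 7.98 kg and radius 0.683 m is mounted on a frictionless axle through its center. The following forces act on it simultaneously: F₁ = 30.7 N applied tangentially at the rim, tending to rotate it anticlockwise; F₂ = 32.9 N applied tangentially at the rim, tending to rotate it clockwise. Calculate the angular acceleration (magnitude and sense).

α ≈ 0.807 rad/s², clockwise

I = ½MR² = (1/2)(7.98)(0.683)² = 1.861 kg·m².
Taking anticlockwise as positive: τ₁ = +(30.7)(0.683) = +20.97 N·m; τ₂ = −(32.9)(0.683) = −22.47 N·m.
Net torque τ = -1.503 N·m.
α = τ/I = -1.503/1.861 = -0.8073 rad/s².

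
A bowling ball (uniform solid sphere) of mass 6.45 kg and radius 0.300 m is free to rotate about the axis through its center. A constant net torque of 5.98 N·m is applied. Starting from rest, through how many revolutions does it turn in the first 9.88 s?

I = (2/5)MR² = (2/5)(6.45)(0.300)² = 0.2322 kg·m².
α = τ/I = 5.98/0.2322 = 25.75 rad/s².
θ = ½αt² = ½(25.75)(9.88)² = 1257 rad.
Revolutions = θ/(2π) = 200.1.

≈ 200 revolutions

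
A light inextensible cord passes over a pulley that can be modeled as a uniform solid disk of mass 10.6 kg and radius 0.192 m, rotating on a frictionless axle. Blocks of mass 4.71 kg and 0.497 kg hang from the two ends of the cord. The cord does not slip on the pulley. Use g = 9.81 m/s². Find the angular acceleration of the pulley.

I = ½MR² = (1/2)(10.6)(0.192)² = 0.1954 kg·m².
Heavier block: m₁g − T₁ = m₁a. Lighter block: T₂ − m₂g = m₂a.
Pulley: (T₁ − T₂)R = Iα = I(a/R), so T₁ − T₂ = (I/R²)a = (1/2)M_p a = 5.300·a.
Adding the three: (m₁ − m₂)g = (m₁ + m₂ + 5.300)a, so a = (4.71 − 0.497)(9.81)/(4.71 + 0.497 + 5.300) = 3.934 m/s².
α = a/R = 3.934/0.192 = 20.49 rad/s².

α ≈ 20.5 rad/s²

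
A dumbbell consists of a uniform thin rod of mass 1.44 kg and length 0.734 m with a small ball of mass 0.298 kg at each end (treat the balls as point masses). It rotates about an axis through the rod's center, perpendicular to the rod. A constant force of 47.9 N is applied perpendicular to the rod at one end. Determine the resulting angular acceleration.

α ≈ 121 rad/s²

I_rod = (1/12)ML² = (1/12)(1.44)(0.734)² = 0.06465 kg·m².
I_balls = 2·m·(L/2)² = 2(0.298)(0.3670)² = 0.08027 kg·m².
Total I = 0.1449 kg·m².
τ = F·(L/2) = (47.9)(0.367) = 17.58 N·m.
α = τ/I = 17.58/0.1449 = 121.3 rad/s².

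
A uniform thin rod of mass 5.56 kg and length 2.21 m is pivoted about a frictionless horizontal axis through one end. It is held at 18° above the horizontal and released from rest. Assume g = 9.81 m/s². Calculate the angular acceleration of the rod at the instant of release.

α ≈ 6.33 rad/s²

About the pivot, I = (1/3)ML² = (1/3)(5.56)(2.21)² = 9.052 kg·m².
The weight acts at the center, a distance L/2 = 1.105 m from the pivot; τ = Mg(L/2) cos 18° = 57.32 N·m.
α = τ/I = 57.32/9.052 = 6.332 rad/s².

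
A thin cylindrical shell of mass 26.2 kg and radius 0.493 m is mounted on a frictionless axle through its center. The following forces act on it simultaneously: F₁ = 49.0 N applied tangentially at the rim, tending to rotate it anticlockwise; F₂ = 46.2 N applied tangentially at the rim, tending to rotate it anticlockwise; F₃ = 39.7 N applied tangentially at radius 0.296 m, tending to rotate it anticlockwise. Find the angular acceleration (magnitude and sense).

I = MR² = (26.2)(0.493)² = 6.368 kg·m².
Taking anticlockwise as positive: τ₁ = +(49.0)(0.493) = +24.16 N·m; τ₂ = +(46.2)(0.493) = +22.78 N·m; τ₃ = +(39.7)(0.296) = +11.75 N·m.
Net torque τ = 58.68 N·m.
α = τ/I = 58.68/6.368 = 9.216 rad/s².

α ≈ 9.22 rad/s², anticlockwise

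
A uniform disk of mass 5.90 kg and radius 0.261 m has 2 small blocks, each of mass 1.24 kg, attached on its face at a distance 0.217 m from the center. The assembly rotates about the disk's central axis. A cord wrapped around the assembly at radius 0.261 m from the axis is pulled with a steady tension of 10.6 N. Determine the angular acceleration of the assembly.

I_disk = ½MR² = ½(5.90)(0.261)² = 0.2010 kg·m².
I_blocks = 2·m·r² = 2(1.24)(0.217)² = 0.1168 kg·m².
Total I = 0.3177 kg·m².
τ = F r = (10.6)(0.261) = 2.767 N·m.
α = τ/I = 2.767/0.3177 = 8.707 rad/s².

α ≈ 8.71 rad/s²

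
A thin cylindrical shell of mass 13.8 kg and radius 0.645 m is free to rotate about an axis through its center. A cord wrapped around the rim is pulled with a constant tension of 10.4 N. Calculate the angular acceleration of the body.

I = MR² = (13.8)(0.645)² = 5.741 kg·m².
τ = F R = (10.4)(0.645) = 6.708 N·m.
From τ = Iα: α = 6.708/5.741 = 1.168 rad/s².

α ≈ 1.17 rad/s²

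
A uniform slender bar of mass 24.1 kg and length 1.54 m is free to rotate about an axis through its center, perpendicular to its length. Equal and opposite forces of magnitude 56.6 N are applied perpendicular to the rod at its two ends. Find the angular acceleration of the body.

I = (1/12)ML² = (1/12)(24.1)(1.54)² = 4.763 kg·m².
The couple gives τ = F·(L/2) + F·(L/2) = F L = (56.6)(1.54) = 87.16 N·m.
Newton's second law for rotation, τ = Iα, gives α = τ/I = 87.16/4.763 = 18.30 rad/s².

α ≈ 18.3 rad/s²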